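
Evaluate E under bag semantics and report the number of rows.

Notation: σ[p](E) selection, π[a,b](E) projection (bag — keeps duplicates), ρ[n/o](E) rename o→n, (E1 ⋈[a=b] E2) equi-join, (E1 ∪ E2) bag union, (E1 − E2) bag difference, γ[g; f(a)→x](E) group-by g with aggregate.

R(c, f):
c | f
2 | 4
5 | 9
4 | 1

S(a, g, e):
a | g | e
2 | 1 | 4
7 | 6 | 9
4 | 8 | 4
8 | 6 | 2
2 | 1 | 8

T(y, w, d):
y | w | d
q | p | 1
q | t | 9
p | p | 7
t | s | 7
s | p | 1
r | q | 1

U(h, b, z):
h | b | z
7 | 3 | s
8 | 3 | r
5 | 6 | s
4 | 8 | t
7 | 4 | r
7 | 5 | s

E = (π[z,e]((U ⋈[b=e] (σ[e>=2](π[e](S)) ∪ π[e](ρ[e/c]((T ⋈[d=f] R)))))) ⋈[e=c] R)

Per-node cardinality:
  U → 6
  S → 5
  π[e](S) → 5
  σ[e>=2](π[e](S)) → 5
  T → 6
  R → 3
  (T ⋈[d=f] R) → 4
  ρ[e/c]((T ⋈[d=f] R)) → 4
  π[e](ρ[e/c]((T ⋈[d=f] R))) → 4
  (σ[e>=2](π[e](S)) ∪ π[e](ρ[e/c]((T ⋈[d=f] R)))) → 9
  (U ⋈[b=e] (σ[e>=2](π[e](S)) ∪ π[e](ρ[e/c]((T ⋈[d=f] R))))) → 7
  π[z,e]((U ⋈[b=e] (σ[e>=2](π[e](S)) ∪ π[e](ρ[e/c]((T ⋈[d=f] R)))))) → 7
  R → 3
  (π[z,e]((U ⋈[b=e] (σ[e>=2](π[e](S)) ∪ π[e](ρ[e/c]((T ⋈[d=f] R)))))) ⋈[e=c] R) → 6

|E| = 6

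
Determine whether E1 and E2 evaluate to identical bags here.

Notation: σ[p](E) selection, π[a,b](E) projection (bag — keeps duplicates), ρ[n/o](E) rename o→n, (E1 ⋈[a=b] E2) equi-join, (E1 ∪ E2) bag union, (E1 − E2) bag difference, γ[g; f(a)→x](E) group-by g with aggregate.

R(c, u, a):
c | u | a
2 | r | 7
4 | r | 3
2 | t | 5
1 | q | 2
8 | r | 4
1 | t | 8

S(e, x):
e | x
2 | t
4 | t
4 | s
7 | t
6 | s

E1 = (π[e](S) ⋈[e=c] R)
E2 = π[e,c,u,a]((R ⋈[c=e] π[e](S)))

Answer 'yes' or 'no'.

E1 subexpression sizes:
  S → 5
  π[e](S) → 5
  R → 6
  (π[e](S) ⋈[e=c] R) → 4
E2 subexpression sizes:
  R → 6
  S → 5
  π[e](S) → 5
  (R ⋈[c=e] π[e](S)) → 4
  π[e,c,u,a]((R ⋈[c=e] π[e](S))) → 4

E1 and E2 produce the same multiset:
e | c | u | a
2 | 2 | r | 7
2 | 2 | t | 5
4 | 4 | r | 3
4 | 4 | r | 3

yes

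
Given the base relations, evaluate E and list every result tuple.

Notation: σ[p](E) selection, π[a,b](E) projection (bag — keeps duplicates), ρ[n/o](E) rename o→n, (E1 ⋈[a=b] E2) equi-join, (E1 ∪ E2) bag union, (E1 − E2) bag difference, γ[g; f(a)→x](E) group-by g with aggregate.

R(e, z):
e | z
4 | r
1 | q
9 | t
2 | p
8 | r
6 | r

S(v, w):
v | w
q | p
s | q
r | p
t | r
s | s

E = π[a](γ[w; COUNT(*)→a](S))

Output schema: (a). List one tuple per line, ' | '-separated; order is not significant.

Subexpression sizes:
  S → 5
  γ[w; COUNT(*)→a](S) → 4
  π[a](γ[w; COUNT(*)→a](S)) → 4

== RESULT ==
a
1
1
1
2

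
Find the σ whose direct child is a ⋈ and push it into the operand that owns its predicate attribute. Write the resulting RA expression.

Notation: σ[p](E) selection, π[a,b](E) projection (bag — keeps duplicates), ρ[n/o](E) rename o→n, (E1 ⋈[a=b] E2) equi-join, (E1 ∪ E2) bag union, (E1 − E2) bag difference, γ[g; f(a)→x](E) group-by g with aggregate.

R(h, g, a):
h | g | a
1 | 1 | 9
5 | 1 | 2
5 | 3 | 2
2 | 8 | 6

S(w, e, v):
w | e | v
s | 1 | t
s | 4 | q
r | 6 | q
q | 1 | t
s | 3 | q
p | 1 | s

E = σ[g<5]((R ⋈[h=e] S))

σ filters on g, owned by the left side.
E' = (σ[g<5](R) ⋈[h=e] S)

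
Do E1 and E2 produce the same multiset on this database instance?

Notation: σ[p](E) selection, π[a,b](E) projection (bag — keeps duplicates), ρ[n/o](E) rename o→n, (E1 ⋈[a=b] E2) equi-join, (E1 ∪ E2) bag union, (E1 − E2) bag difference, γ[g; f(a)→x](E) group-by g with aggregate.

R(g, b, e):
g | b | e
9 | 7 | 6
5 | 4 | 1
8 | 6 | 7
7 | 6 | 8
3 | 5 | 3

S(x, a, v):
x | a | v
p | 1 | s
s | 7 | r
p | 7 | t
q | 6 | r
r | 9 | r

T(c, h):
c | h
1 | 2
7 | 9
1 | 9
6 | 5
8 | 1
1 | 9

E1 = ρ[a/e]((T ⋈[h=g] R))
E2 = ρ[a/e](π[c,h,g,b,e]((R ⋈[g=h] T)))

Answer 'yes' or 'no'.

E1 subexpression sizes:
  T → 6
  R → 5
  (T ⋈[h=g] R) → 4
  ρ[a/e]((T ⋈[h=g] R)) → 4
E2 subexpression sizes:
  R → 5
  T → 6
  (R ⋈[g=h] T) → 4
  π[c,h,g,b,e]((R ⋈[g=h] T)) → 4
  ρ[a/e](π[c,h,g,b,e]((R ⋈[g=h] T))) → 4

E1 and E2 produce the same multiset:
c | h | g | b | a
1 | 9 | 9 | 7 | 6
1 | 9 | 9 | 7 | 6
6 | 5 | 5 | 4 | 1
7 | 9 | 9 | 7 | 6

yes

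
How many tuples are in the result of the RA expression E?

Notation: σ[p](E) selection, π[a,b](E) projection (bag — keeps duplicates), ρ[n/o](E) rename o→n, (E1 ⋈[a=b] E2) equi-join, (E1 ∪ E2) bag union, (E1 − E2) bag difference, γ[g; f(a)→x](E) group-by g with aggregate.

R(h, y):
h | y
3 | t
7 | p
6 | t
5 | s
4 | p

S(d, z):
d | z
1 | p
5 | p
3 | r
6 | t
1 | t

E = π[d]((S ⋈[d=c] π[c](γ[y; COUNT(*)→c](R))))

Per-node cardinality:
  S → 5
  R → 5
  γ[y; COUNT(*)→c](R) → 3
  π[c](γ[y; COUNT(*)→c](R)) → 3
  (S ⋈[d=c] π[c](γ[y; COUNT(*)→c](R))) → 2
  π[d]((S ⋈[d=c] π[c](γ[y; COUNT(*)→c](R)))) → 2

|E| = 2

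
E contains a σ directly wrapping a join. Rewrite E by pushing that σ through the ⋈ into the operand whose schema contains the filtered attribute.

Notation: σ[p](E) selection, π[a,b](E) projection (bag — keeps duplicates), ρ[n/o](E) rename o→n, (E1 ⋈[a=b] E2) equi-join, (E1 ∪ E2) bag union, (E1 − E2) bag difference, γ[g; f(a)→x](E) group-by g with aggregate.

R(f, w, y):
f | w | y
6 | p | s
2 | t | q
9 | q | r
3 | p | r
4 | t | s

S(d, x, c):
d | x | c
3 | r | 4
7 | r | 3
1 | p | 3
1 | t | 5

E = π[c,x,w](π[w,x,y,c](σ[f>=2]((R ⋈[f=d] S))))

σ filters on f, owned by the left side.
E' = π[c,x,w](π[w,x,y,c]((σ[f>=2](R) ⋈[f=d] S)))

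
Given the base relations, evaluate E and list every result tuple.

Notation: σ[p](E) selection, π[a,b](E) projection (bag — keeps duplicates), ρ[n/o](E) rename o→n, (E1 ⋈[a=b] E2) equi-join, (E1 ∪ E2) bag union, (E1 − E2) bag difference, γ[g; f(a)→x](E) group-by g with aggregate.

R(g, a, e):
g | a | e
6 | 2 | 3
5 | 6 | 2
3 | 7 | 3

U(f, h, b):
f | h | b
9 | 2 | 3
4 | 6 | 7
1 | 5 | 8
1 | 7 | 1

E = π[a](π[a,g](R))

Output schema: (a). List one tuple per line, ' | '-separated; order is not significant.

Subexpression sizes:
  R → 3
  π[a,g](R) → 3
  π[a](π[a,g](R)) → 3

== RESULT ==
a
2
6
7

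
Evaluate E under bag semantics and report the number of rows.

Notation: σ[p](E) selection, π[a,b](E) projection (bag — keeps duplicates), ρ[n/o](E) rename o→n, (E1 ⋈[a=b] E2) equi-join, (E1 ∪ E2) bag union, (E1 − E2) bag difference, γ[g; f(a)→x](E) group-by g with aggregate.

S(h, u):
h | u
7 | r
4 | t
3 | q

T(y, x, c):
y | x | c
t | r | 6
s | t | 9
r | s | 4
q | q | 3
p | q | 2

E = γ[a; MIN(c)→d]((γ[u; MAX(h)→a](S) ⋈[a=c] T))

Per-node cardinality:
  S → 3
  γ[u; MAX(h)→a](S) → 3
  T → 5
  (γ[u; MAX(h)→a](S) ⋈[a=c] T) → 2
  γ[a; MIN(c)→d]((γ[u; MAX(h)→a](S) ⋈[a=c] T)) → 2

|E| = 2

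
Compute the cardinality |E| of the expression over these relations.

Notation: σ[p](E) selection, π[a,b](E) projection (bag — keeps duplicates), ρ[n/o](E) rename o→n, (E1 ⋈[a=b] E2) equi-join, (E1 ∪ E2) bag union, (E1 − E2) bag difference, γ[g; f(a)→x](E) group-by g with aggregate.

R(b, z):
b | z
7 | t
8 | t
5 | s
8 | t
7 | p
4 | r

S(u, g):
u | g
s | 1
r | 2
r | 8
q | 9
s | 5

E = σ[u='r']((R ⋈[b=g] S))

Stepwise |·|:
  R → 6
  S → 5
  (R ⋈[b=g] S) → 3
  σ[u='r']((R ⋈[b=g] S)) → 2

|E| = 2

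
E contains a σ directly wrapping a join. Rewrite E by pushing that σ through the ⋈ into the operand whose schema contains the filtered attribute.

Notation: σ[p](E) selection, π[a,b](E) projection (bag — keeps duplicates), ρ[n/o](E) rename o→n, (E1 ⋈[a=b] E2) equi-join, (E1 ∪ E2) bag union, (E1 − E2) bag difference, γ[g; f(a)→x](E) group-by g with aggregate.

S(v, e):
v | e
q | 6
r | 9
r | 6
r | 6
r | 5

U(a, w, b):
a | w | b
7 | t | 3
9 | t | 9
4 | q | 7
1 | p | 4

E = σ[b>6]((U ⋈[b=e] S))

σ filters on b, owned by the left side.
E' = (σ[b>6](U) ⋈[b=e] S)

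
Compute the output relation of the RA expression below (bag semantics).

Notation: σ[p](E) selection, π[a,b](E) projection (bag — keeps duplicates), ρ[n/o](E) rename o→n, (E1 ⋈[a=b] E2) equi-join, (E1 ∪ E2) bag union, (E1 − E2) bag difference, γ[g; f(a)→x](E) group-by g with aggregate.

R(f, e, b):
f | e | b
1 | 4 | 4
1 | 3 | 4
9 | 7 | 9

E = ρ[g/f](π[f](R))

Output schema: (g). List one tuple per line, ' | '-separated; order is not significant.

Stepwise |·|:
  R → 3
  π[f](R) → 3
  ρ[g/f](π[f](R)) → 3

== RESULT ==
g
1
1
9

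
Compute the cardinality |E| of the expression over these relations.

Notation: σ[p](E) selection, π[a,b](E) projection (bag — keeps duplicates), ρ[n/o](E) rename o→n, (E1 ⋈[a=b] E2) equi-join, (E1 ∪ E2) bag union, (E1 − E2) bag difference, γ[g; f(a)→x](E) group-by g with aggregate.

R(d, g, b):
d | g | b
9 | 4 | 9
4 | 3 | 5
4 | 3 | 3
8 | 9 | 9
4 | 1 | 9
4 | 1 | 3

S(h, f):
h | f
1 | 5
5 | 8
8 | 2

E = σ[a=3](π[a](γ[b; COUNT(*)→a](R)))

Subexpression sizes:
  R → 6
  γ[b; COUNT(*)→a](R) → 3
  π[a](γ[b; COUNT(*)→a](R)) → 3
  σ[a=3](π[a](γ[b; COUNT(*)→a](R))) → 1

|E| = 1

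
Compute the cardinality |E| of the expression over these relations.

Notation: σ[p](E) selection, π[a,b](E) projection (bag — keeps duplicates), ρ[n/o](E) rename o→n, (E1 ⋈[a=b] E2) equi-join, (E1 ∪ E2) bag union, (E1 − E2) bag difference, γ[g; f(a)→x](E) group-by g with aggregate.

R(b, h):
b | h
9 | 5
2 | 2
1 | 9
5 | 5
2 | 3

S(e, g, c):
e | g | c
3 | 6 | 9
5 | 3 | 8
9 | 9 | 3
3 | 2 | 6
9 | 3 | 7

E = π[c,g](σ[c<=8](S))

Row counts bottom-up:
  S → 5
  σ[c<=8](S) → 4
  π[c,g](σ[c<=8](S)) → 4

|E| = 4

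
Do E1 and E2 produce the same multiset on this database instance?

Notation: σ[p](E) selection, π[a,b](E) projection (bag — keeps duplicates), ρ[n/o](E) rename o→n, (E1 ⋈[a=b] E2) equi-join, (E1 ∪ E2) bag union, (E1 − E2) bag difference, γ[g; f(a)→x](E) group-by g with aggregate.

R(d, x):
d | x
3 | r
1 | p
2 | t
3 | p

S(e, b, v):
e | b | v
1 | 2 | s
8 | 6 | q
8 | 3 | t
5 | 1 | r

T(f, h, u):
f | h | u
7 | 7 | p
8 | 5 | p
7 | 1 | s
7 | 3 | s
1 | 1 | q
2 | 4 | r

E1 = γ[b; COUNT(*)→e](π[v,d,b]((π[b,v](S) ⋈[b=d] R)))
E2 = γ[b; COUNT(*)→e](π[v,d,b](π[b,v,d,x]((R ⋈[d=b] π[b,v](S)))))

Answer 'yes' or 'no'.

E1 stepwise |·|:
  S → 4
  π[b,v](S) → 4
  R → 4
  (π[b,v](S) ⋈[b=d] R) → 4
  π[v,d,b]((π[b,v](S) ⋈[b=d] R)) → 4
  γ[b; COUNT(*)→e](π[v,d,b]((π[b,v](S) ⋈[b=d] R))) → 3
E2 stepwise |·|:
  R → 4
  S → 4
  π[b,v](S) → 4
  (R ⋈[d=b] π[b,v](S)) → 4
  π[b,v,d,x]((R ⋈[d=b] π[b,v](S))) → 4
  π[v,d,b](π[b,v,d,x]((R ⋈[d=b] π[b,v](S)))) → 4
  γ[b; COUNT(*)→e](π[v,d,b](π[b,v,d,x]((R ⋈[d=b] π[b,v](S))))) → 3

E1 and E2 produce the same multiset:
b | e
1 | 1
2 | 1
3 | 2

yes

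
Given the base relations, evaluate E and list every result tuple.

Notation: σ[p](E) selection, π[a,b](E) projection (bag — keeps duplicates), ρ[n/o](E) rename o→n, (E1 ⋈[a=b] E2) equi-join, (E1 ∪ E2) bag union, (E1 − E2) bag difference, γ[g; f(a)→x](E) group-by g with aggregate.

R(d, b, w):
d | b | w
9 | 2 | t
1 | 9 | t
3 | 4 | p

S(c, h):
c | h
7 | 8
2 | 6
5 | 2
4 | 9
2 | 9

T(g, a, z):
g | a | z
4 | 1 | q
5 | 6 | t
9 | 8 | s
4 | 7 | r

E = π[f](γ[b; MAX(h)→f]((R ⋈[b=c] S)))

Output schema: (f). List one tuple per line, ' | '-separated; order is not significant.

Subexpression sizes:
  R → 3
  S → 5
  (R ⋈[b=c] S) → 3
  γ[b; MAX(h)→f]((R ⋈[b=c] S)) → 2
  π[f](γ[b; MAX(h)→f]((R ⋈[b=c] S))) → 2

== RESULT ==
f
9
9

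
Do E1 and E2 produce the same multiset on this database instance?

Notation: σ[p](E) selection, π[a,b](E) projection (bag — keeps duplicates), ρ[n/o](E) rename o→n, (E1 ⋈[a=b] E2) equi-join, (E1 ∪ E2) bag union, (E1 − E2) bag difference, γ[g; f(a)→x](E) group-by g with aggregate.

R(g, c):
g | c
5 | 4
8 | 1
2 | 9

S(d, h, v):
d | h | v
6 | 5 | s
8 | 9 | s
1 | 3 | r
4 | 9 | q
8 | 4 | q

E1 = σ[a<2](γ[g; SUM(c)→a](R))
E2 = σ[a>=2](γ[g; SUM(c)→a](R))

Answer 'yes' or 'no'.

E1 per-node cardinality:
  R → 3
  γ[g; SUM(c)→a](R) → 3
  σ[a<2](γ[g; SUM(c)→a](R)) → 1
E2 per-node cardinality:
  R → 3
  γ[g; SUM(c)→a](R) → 3
  σ[a>=2](γ[g; SUM(c)→a](R)) → 2

E1 result:
g | a
8 | 1
E2 result:
g | a
2 | 9
5 | 4
Witness: (2, 9) appears 0× in E1 but 1× in E2.

no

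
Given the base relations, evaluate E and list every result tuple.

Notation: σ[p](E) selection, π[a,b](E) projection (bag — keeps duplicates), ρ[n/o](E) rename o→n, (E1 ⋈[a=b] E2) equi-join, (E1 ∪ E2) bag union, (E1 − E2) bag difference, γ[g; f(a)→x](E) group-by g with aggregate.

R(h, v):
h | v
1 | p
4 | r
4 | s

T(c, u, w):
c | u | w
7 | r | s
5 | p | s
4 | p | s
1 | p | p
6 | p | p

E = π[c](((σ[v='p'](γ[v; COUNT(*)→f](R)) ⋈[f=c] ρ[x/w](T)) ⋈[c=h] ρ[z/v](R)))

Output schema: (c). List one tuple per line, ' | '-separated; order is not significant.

Row counts bottom-up:
  R → 3
  γ[v; COUNT(*)→f](R) → 3
  σ[v='p'](γ[v; COUNT(*)→f](R)) → 1
  T → 5
  ρ[x/w](T) → 5
  (σ[v='p'](γ[v; COUNT(*)→f](R)) ⋈[f=c] ρ[x/w](T)) → 1
  R → 3
  ρ[z/v](R) → 3
  ((σ[v='p'](γ[v; COUNT(*)→f](R)) ⋈[f=c] ρ[x/w](T)) ⋈[c=h] ρ[z/v](R)) → 1
  π[c](((σ[v='p'](γ[v; COUNT(*)→f](R)) ⋈[f=c] ρ[x/w](T)) ⋈[c=h] ρ[z/v](R))) → 1

== RESULT ==
c
1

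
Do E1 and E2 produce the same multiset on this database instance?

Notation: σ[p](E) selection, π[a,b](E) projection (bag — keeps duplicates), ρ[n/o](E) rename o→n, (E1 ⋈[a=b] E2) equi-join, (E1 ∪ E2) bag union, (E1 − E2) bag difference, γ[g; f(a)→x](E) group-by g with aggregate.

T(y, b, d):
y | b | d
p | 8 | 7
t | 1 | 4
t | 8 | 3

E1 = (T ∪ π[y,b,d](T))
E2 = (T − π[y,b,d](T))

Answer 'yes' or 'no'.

E1 subexpression sizes:
  T → 3
  T → 3
  π[y,b,d](T) → 3
  (T ∪ π[y,b,d](T)) → 6
E2 subexpression sizes:
  T → 3
  T → 3
  π[y,b,d](T) → 3
  (T − π[y,b,d](T)) → 0

E1 result:
y | b | d
p | 8 | 7
p | 8 | 7
t | 1 | 4
t | 1 | 4
t | 8 | 3
t | 8 | 3
E2 result:
y | b | d
(0 rows)
Witness: ('t', 8, 3) appears 2× in E1 but 0× in E2.

no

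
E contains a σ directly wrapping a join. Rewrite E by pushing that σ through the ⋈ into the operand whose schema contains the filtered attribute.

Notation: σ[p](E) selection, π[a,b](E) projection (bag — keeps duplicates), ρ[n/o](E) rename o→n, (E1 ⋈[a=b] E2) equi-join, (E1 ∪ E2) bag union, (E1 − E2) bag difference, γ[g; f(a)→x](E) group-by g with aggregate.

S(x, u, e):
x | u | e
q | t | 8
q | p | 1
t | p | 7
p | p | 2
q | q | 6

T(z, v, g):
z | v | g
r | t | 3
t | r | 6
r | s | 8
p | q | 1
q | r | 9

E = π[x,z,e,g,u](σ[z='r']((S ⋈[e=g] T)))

σ filters on z, owned by the right side.
E' = π[x,z,e,g,u]((S ⋈[e=g] σ[z='r'](T)))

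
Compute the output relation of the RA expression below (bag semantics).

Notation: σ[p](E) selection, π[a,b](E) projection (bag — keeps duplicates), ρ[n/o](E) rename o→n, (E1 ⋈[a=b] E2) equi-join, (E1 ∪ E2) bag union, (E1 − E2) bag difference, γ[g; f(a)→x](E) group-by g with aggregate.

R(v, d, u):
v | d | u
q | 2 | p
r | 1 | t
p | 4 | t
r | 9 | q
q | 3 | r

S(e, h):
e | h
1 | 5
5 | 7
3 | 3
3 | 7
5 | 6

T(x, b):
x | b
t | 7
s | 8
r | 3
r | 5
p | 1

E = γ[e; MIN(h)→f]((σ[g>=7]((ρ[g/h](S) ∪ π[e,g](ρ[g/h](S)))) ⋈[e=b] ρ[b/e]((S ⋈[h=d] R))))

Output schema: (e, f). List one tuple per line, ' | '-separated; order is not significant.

Row counts bottom-up:
  S → 5
  ρ[g/h](S) → 5
  S → 5
  ρ[g/h](S) → 5
  π[e,g](ρ[g/h](S)) → 5
  (ρ[g/h](S) ∪ π[e,g](ρ[g/h](S))) → 10
  σ[g>=7]((ρ[g/h](S) ∪ π[e,g](ρ[g/h](S)))) → 4
  S → 5
  R → 5
  (S ⋈[h=d] R) → 1
  ρ[b/e]((S ⋈[h=d] R)) → 1
  (σ[g>=7]((ρ[g/h](S) ∪ π[e,g](ρ[g/h](S)))) ⋈[e=b] ρ[b/e]((S ⋈[h=d] R))) → 2
  γ[e; MIN(h)→f]((σ[g>=7]((ρ[g/h](S) ∪ π[e,g](ρ[g/h](S)))) ⋈[e=b] ρ[b/e]((S ⋈[h=d] R)))) → 1

== RESULT ==
e | f
3 | 3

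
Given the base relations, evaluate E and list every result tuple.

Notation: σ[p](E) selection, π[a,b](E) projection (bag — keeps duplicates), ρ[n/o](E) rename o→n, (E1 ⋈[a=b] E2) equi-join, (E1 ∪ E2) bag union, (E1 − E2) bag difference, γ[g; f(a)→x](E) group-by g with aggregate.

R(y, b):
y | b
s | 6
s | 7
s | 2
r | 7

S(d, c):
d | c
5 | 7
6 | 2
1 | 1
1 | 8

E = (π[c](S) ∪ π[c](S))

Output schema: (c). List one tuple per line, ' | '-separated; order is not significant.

Per-node cardinality:
  S → 4
  π[c](S) → 4
  S → 4
  π[c](S) → 4
  (π[c](S) ∪ π[c](S)) → 8

== RESULT ==
c
1
1
2
2
7
7
8
8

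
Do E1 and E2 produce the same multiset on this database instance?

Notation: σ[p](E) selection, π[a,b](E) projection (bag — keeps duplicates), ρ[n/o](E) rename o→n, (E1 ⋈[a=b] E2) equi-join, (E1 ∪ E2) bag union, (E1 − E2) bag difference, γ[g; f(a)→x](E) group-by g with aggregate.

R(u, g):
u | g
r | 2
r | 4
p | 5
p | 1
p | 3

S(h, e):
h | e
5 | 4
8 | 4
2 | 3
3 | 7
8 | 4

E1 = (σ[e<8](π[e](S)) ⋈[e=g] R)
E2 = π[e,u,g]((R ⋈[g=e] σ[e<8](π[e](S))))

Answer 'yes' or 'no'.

E1 row counts bottom-up:
  S → 5
  π[e](S) → 5
  σ[e<8](π[e](S)) → 5
  R → 5
  (σ[e<8](π[e](S)) ⋈[e=g] R) → 4
E2 row counts bottom-up:
  R → 5
  S → 5
  π[e](S) → 5
  σ[e<8](π[e](S)) → 5
  (R ⋈[g=e] σ[e<8](π[e](S))) → 4
  π[e,u,g]((R ⋈[g=e] σ[e<8](π[e](S)))) → 4

E1 and E2 produce the same multiset:
e | u | g
3 | p | 3
4 | r | 4
4 | r | 4
4 | r | 4

yes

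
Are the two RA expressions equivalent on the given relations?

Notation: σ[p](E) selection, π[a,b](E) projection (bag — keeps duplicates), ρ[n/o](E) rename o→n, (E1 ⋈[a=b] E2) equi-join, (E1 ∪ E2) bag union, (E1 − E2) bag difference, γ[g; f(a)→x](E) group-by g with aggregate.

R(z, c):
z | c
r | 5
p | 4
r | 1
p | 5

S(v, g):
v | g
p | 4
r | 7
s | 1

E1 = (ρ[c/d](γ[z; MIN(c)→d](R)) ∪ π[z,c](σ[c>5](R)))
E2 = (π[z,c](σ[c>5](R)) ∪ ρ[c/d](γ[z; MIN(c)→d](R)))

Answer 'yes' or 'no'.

E1 stepwise |·|:
  R → 4
  γ[z; MIN(c)→d](R) → 2
  ρ[c/d](γ[z; MIN(c)→d](R)) → 2
  R → 4
  σ[c>5](R) → 0
  π[z,c](σ[c>5](R)) → 0
  (ρ[c/d](γ[z; MIN(c)→d](R)) ∪ π[z,c](σ[c>5](R))) → 2
E2 stepwise |·|:
  R → 4
  σ[c>5](R) → 0
  π[z,c](σ[c>5](R)) → 0
  R → 4
  γ[z; MIN(c)→d](R) → 2
  ρ[c/d](γ[z; MIN(c)→d](R)) → 2
  (π[z,c](σ[c>5](R)) ∪ ρ[c/d](γ[z; MIN(c)→d](R))) → 2

E1 and E2 produce the same multiset:
z | c
p | 4
r | 1

yes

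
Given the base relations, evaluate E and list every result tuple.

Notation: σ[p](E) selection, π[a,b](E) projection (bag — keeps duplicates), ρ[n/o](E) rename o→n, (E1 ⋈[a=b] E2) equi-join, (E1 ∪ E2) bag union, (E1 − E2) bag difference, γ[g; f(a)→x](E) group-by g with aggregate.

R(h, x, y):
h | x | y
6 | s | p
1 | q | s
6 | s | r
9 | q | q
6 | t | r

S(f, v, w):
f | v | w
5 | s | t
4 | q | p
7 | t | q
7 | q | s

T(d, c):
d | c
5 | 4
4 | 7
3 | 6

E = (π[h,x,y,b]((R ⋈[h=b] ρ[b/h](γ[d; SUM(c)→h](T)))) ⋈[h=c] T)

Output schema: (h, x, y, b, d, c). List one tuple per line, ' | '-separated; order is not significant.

Subexpression sizes:
  R → 5
  T → 3
  γ[d; SUM(c)→h](T) → 3
  ρ[b/h](γ[d; SUM(c)→h](T)) → 3
  (R ⋈[h=b] ρ[b/h](γ[d; SUM(c)→h](T))) → 3
  π[h,x,y,b]((R ⋈[h=b] ρ[b/h](γ[d; SUM(c)→h](T)))) → 3
  T → 3
  (π[h,x,y,b]((R ⋈[h=b] ρ[b/h](γ[d; SUM(c)→h](T)))) ⋈[h=c] T) → 3

== RESULT ==
h | x | y | b | d | c
6 | s | p | 6 | 3 | 6
6 | s | r | 6 | 3 | 6
6 | t | r | 6 | 3 | 6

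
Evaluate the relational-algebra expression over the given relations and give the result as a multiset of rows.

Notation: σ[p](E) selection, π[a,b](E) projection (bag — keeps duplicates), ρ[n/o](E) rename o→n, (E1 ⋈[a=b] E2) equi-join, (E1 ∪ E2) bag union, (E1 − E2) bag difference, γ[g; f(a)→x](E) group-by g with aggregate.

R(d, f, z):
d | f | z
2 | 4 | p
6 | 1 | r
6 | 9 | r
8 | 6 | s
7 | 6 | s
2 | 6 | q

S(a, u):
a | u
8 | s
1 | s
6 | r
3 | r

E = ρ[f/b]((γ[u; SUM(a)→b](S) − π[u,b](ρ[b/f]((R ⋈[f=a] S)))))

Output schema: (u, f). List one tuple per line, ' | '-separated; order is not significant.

Subexpression sizes:
  S → 4
  γ[u; SUM(a)→b](S) → 2
  R → 6
  S → 4
  (R ⋈[f=a] S) → 4
  ρ[b/f]((R ⋈[f=a] S)) → 4
  π[u,b](ρ[b/f]((R ⋈[f=a] S))) → 4
  (γ[u; SUM(a)→b](S) − π[u,b](ρ[b/f]((R ⋈[f=a] S)))) → 2
  ρ[f/b]((γ[u; SUM(a)→b](S) − π[u,b](ρ[b/f]((R ⋈[f=a] S))))) → 2

== RESULT ==
u | f
r | 9
s | 9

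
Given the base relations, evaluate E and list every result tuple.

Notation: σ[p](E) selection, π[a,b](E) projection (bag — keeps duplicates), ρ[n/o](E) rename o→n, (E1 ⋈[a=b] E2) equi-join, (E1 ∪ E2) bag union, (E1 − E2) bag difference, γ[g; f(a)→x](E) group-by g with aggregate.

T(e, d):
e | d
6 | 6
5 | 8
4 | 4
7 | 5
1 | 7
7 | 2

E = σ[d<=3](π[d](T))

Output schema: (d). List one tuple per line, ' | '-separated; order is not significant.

Stepwise |·|:
  T → 6
  π[d](T) → 6
  σ[d<=3](π[d](T)) → 1

== RESULT ==
d
2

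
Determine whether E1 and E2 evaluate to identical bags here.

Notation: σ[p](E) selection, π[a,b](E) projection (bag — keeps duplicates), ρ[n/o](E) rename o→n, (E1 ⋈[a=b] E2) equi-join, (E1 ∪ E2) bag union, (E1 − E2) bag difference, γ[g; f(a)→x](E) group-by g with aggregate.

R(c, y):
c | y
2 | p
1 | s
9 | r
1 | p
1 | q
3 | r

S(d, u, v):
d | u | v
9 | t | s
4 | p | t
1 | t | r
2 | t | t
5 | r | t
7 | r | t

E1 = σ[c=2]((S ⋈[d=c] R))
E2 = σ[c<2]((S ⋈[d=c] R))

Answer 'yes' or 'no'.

E1 subexpression sizes:
  S → 6
  R → 6
  (S ⋈[d=c] R) → 5
  σ[c=2]((S ⋈[d=c] R)) → 1
E2 subexpression sizes:
  S → 6
  R → 6
  (S ⋈[d=c] R) → 5
  σ[c<2]((S ⋈[d=c] R)) → 3

E1 result:
d | u | v | c | y
2 | t | t | 2 | p
E2 result:
d | u | v | c | y
1 | t | r | 1 | p
1 | t | r | 1 | q
1 | t | r | 1 | s
Witness: (1, 't', 'r', 1, 'q') appears 0× in E1 but 1× in E2.

no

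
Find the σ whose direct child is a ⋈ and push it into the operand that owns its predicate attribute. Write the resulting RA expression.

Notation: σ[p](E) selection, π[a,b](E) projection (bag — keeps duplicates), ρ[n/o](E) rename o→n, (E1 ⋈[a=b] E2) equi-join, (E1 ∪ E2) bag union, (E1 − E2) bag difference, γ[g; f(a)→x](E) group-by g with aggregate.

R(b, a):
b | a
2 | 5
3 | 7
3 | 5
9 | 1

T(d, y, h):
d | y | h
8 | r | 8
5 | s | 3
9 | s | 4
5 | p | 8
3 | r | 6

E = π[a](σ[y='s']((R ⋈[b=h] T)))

σ filters on y, owned by the right side.
E' = π[a]((R ⋈[b=h] σ[y='s'](T)))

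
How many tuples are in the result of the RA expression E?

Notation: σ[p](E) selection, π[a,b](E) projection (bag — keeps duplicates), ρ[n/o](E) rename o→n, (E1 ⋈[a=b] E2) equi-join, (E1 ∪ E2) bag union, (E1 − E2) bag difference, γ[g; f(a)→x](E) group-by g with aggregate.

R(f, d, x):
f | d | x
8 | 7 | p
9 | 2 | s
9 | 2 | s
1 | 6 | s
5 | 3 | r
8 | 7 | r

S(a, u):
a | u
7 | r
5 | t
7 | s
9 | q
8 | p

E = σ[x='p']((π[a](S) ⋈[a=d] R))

Per-node cardinality:
  S → 5
  π[a](S) → 5
  R → 6
  (π[a](S) ⋈[a=d] R) → 4
  σ[x='p']((π[a](S) ⋈[a=d] R)) → 2

|E| = 2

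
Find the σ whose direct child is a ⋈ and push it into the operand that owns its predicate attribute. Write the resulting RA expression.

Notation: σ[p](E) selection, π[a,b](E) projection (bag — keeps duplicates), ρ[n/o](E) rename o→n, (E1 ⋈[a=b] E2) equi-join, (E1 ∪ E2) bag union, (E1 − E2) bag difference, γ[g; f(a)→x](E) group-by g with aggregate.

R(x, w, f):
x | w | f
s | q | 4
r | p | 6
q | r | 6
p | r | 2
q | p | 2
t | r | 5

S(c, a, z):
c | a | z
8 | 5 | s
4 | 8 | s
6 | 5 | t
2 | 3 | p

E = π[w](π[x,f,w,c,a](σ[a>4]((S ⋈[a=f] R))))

σ filters on a, owned by the left side.
E' = π[w](π[x,f,w,c,a]((σ[a>4](S) ⋈[a=f] R)))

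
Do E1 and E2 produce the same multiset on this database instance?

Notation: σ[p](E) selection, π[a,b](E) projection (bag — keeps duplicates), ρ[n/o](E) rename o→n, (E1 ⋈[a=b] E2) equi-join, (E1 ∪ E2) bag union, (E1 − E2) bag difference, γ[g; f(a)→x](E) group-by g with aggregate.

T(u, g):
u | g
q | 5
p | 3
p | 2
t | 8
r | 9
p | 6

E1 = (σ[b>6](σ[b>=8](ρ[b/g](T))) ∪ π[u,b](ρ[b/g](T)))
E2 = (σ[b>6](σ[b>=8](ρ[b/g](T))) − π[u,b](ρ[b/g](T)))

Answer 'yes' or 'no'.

E1 stepwise |·|:
  T → 6
  ρ[b/g](T) → 6
  σ[b>=8](ρ[b/g](T)) → 2
  σ[b>6](σ[b>=8](ρ[b/g](T))) → 2
  T → 6
  ρ[b/g](T) → 6
  π[u,b](ρ[b/g](T)) → 6
  (σ[b>6](σ[b>=8](ρ[b/g](T))) ∪ π[u,b](ρ[b/g](T))) → 8
E2 stepwise |·|:
  T → 6
  ρ[b/g](T) → 6
  σ[b>=8](ρ[b/g](T)) → 2
  σ[b>6](σ[b>=8](ρ[b/g](T))) → 2
  T → 6
  ρ[b/g](T) → 6
  π[u,b](ρ[b/g](T)) → 6
  (σ[b>6](σ[b>=8](ρ[b/g](T))) − π[u,b](ρ[b/g](T))) → 0

E1 result:
u | b
p | 2
p | 3
p | 6
q | 5
r | 9
r | 9
t | 8
t | 8
E2 result:
u | b
(0 rows)
Witness: ('t', 8) appears 2× in E1 but 0× in E2.

no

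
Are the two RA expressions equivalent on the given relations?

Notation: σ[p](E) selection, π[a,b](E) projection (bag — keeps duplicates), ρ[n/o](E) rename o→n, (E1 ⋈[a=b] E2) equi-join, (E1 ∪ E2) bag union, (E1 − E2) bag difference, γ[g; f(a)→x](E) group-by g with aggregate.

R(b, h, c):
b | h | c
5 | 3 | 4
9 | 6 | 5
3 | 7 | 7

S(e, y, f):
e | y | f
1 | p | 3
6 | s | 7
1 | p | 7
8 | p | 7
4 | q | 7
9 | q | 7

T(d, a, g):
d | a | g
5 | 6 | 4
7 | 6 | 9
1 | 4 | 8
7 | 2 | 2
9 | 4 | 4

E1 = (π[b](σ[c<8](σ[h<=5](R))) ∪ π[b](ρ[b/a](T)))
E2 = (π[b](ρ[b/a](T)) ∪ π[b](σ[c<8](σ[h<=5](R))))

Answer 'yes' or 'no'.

E1 subexpression sizes:
  R → 3
  σ[h<=5](R) → 1
  σ[c<8](σ[h<=5](R)) → 1
  π[b](σ[c<8](σ[h<=5](R))) → 1
  T → 5
  ρ[b/a](T) → 5
  π[b](ρ[b/a](T)) → 5
  (π[b](σ[c<8](σ[h<=5](R))) ∪ π[b](ρ[b/a](T))) → 6
E2 subexpression sizes:
  T → 5
  ρ[b/a](T) → 5
  π[b](ρ[b/a](T)) → 5
  R → 3
  σ[h<=5](R) → 1
  σ[c<8](σ[h<=5](R)) → 1
  π[b](σ[c<8](σ[h<=5](R))) → 1
  (π[b](ρ[b/a](T)) ∪ π[b](σ[c<8](σ[h<=5](R)))) → 6

E1 and E2 produce the same multiset:
b
2
4
4
5
6
6

yes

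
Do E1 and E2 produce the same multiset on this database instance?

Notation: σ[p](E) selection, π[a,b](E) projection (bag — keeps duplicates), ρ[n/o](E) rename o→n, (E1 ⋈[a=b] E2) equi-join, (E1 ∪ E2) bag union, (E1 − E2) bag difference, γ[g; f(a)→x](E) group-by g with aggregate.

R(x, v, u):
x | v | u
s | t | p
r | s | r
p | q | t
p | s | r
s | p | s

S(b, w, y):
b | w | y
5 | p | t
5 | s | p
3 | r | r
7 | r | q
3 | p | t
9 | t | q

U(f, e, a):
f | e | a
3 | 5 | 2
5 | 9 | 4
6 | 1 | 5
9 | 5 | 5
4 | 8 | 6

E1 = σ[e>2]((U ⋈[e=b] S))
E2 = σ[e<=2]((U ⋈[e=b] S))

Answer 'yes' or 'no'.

E1 per-node cardinality:
  U → 5
  S → 6
  (U ⋈[e=b] S) → 5
  σ[e>2]((U ⋈[e=b] S)) → 5
E2 per-node cardinality:
  U → 5
  S → 6
  (U ⋈[e=b] S) → 5
  σ[e<=2]((U ⋈[e=b] S)) → 0

E1 result:
f | e | a | b | w | y
3 | 5 | 2 | 5 | p | t
3 | 5 | 2 | 5 | s | p
5 | 9 | 4 | 9 | t | q
9 | 5 | 5 | 5 | p | t
9 | 5 | 5 | 5 | s | p
E2 result:
f | e | a | b | w | y
(0 rows)
Witness: (3, 5, 2, 5, 'p', 't') appears 1× in E1 but 0× in E2.

no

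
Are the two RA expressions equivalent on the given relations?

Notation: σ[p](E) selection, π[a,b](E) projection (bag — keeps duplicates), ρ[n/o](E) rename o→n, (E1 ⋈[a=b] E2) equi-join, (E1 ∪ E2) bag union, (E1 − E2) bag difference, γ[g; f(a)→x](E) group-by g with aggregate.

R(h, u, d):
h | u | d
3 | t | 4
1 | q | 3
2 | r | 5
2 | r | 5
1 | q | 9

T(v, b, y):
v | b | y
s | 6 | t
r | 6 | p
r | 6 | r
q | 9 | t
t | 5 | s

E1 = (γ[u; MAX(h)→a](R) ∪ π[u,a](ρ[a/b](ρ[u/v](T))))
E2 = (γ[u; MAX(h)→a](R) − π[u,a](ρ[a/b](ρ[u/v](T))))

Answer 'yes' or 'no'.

E1 per-node cardinality:
  R → 5
  γ[u; MAX(h)→a](R) → 3
  T → 5
  ρ[u/v](T) → 5
  ρ[a/b](ρ[u/v](T)) → 5
  π[u,a](ρ[a/b](ρ[u/v](T))) → 5
  (γ[u; MAX(h)→a](R) ∪ π[u,a](ρ[a/b](ρ[u/v](T)))) → 8
E2 per-node cardinality:
  R → 5
  γ[u; MAX(h)→a](R) → 3
  T → 5
  ρ[u/v](T) → 5
  ρ[a/b](ρ[u/v](T)) → 5
  π[u,a](ρ[a/b](ρ[u/v](T))) → 5
  (γ[u; MAX(h)→a](R) − π[u,a](ρ[a/b](ρ[u/v](T)))) → 3

E1 result:
u | a
q | 1
q | 9
r | 2
r | 6
r | 6
s | 6
t | 3
t | 5
E2 result:
u | a
q | 1
r | 2
t | 3
Witness: ('s', 6) appears 1× in E1 but 0× in E2.

no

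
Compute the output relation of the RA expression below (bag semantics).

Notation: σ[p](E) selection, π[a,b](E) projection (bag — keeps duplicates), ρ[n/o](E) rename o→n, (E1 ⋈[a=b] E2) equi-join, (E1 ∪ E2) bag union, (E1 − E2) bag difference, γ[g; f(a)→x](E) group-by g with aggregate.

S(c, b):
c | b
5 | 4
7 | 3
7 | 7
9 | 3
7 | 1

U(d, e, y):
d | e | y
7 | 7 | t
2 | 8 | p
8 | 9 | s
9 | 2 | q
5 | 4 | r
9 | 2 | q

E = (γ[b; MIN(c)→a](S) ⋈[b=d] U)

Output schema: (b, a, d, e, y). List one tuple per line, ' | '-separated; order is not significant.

Row counts bottom-up:
  S → 5
  γ[b; MIN(c)→a](S) → 4
  U → 6
  (γ[b; MIN(c)→a](S) ⋈[b=d] U) → 1

== RESULT ==
b | a | d | e | y
7 | 7 | 7 | 7 | t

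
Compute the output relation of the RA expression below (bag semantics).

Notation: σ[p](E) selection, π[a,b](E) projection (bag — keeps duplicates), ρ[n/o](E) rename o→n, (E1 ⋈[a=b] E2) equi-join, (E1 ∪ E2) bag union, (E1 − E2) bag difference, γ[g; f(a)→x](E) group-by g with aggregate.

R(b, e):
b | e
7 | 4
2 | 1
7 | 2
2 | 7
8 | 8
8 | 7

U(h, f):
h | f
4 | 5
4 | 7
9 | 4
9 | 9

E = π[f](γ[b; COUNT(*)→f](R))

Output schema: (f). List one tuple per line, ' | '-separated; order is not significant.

Row counts bottom-up:
  R → 6
  γ[b; COUNT(*)→f](R) → 3
  π[f](γ[b; COUNT(*)→f](R)) → 3

== RESULT ==
f
2
2
2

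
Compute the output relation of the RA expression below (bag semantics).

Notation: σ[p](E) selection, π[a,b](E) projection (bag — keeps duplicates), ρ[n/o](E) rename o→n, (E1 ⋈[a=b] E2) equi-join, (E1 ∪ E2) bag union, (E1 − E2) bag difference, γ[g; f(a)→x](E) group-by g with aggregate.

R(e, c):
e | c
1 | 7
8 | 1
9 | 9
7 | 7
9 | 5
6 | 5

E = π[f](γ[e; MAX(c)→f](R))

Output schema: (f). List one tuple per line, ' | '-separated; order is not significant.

Stepwise |·|:
  R → 6
  γ[e; MAX(c)→f](R) → 5
  π[f](γ[e; MAX(c)→f](R)) → 5

== RESULT ==
f
1
5
7
7
9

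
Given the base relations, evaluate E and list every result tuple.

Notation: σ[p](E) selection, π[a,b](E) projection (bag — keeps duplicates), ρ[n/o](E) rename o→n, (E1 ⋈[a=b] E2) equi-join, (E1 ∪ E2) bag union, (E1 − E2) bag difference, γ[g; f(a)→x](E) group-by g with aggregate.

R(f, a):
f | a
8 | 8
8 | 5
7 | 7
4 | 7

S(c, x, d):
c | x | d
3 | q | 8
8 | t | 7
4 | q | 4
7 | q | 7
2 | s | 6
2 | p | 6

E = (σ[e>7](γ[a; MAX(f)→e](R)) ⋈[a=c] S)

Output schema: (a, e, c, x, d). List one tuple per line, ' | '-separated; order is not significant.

Stepwise |·|:
  R → 4
  γ[a; MAX(f)→e](R) → 3
  σ[e>7](γ[a; MAX(f)→e](R)) → 2
  S → 6
  (σ[e>7](γ[a; MAX(f)→e](R)) ⋈[a=c] S) → 1

== RESULT ==
a | e | c | x | d
8 | 8 | 8 | t | 7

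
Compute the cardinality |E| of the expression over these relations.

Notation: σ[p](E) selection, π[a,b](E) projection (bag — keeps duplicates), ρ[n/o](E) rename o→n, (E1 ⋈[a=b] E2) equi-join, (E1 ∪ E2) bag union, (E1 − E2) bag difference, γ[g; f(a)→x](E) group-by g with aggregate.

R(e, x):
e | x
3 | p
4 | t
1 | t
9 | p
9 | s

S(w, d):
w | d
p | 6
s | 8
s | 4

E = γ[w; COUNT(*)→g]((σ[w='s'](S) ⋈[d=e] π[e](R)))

Stepwise |·|:
  S → 3
  σ[w='s'](S) → 2
  R → 5
  π[e](R) → 5
  (σ[w='s'](S) ⋈[d=e] π[e](R)) → 1
  γ[w; COUNT(*)→g]((σ[w='s'](S) ⋈[d=e] π[e](R))) → 1

|E| = 1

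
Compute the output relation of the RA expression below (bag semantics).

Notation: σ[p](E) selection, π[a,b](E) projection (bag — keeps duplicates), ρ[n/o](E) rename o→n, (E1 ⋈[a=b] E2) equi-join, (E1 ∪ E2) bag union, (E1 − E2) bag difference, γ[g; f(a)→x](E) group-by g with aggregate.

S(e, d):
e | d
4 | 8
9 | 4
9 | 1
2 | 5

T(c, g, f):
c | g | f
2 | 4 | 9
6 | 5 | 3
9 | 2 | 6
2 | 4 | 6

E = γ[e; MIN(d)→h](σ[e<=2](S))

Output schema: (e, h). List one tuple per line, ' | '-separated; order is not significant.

Subexpression sizes:
  S → 4
  σ[e<=2](S) → 1
  γ[e; MIN(d)→h](σ[e<=2](S)) → 1

== RESULT ==
e | h
2 | 5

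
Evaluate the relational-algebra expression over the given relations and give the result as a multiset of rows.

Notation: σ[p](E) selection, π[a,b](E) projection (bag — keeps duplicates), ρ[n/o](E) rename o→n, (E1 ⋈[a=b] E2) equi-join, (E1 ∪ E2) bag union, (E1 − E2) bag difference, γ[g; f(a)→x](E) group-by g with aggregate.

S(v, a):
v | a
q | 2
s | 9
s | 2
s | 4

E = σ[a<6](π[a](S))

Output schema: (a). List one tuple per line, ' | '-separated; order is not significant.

Per-node cardinality:
  S → 4
  π[a](S) → 4
  σ[a<6](π[a](S)) → 3

== RESULT ==
a
2
2
4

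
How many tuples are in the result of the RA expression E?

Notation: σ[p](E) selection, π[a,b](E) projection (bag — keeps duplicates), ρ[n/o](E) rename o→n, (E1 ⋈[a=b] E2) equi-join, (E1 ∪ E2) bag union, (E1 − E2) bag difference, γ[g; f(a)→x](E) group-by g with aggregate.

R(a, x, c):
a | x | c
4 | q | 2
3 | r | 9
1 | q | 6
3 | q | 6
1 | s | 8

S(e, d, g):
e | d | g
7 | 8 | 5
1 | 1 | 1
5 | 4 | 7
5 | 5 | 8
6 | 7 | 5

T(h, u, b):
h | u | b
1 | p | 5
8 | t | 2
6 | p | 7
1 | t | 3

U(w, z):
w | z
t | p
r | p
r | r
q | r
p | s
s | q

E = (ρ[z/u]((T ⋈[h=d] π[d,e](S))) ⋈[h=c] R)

Row counts bottom-up:
  T → 4
  S → 5
  π[d,e](S) → 5
  (T ⋈[h=d] π[d,e](S)) → 3
  ρ[z/u]((T ⋈[h=d] π[d,e](S))) → 3
  R → 5
  (ρ[z/u]((T ⋈[h=d] π[d,e](S))) ⋈[h=c] R) → 1

|E| = 1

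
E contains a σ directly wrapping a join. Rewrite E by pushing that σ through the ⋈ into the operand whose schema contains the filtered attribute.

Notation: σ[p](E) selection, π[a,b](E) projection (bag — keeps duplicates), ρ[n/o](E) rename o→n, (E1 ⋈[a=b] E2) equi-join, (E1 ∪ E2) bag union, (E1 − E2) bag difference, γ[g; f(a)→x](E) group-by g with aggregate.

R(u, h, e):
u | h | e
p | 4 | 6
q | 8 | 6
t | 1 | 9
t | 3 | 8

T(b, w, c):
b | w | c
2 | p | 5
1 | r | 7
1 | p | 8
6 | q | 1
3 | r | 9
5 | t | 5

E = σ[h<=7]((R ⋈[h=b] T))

σ filters on h, owned by the left side.
E' = (σ[h<=7](R) ⋈[h=b] T)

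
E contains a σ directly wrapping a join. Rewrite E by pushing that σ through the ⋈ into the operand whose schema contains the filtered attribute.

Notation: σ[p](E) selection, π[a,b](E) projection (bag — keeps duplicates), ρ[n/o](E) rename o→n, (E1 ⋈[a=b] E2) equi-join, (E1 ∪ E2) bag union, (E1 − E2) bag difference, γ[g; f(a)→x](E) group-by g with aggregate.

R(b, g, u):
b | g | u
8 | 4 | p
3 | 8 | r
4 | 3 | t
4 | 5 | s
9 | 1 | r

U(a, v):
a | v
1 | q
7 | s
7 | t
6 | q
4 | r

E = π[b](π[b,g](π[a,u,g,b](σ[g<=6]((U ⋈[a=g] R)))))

σ filters on g, owned by the right side.
E' = π[b](π[b,g](π[a,u,g,b]((U ⋈[a=g] σ[g<=6](R)))))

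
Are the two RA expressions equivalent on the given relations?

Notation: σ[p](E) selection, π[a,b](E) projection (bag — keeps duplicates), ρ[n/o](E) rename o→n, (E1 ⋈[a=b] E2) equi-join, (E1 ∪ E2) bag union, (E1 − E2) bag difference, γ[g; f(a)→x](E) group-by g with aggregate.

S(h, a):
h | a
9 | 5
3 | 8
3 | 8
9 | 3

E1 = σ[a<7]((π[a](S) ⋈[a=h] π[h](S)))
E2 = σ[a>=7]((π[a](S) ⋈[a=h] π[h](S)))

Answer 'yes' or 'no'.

E1 subexpression sizes:
  S → 4
  π[a](S) → 4
  S → 4
  π[h](S) → 4
  (π[a](S) ⋈[a=h] π[h](S)) → 2
  σ[a<7]((π[a](S) ⋈[a=h] π[h](S))) → 2
E2 subexpression sizes:
  S → 4
  π[a](S) → 4
  S → 4
  π[h](S) → 4
  (π[a](S) ⋈[a=h] π[h](S)) → 2
  σ[a>=7]((π[a](S) ⋈[a=h] π[h](S))) → 0

E1 result:
a | h
3 | 3
3 | 3
E2 result:
a | h
(0 rows)
Witness: (3, 3) appears 2× in E1 but 0× in E2.

no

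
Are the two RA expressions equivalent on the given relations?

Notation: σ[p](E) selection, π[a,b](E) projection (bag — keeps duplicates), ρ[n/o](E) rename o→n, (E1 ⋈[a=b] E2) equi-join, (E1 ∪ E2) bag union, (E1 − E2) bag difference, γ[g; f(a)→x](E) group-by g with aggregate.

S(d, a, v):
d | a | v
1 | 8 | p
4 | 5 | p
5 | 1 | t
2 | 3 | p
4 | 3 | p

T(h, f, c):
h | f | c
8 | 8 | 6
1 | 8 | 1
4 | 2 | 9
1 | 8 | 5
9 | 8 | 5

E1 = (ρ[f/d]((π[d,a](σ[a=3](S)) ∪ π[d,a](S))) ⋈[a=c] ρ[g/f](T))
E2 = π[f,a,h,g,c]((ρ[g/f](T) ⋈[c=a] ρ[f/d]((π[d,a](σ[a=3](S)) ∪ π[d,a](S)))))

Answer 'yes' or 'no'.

E1 per-node cardinality:
  S → 5
  σ[a=3](S) → 2
  π[d,a](σ[a=3](S)) → 2
  S → 5
  π[d,a](S) → 5
  (π[d,a](σ[a=3](S)) ∪ π[d,a](S)) → 7
  ρ[f/d]((π[d,a](σ[a=3](S)) ∪ π[d,a](S))) → 7
  T → 5
  ρ[g/f](T) → 5
  (ρ[f/d]((π[d,a](σ[a=3](S)) ∪ π[d,a](S))) ⋈[a=c] ρ[g/f](T)) → 3
E2 per-node cardinality:
  T → 5
  ρ[g/f](T) → 5
  S → 5
  σ[a=3](S) → 2
  π[d,a](σ[a=3](S)) → 2
  S → 5
  π[d,a](S) → 5
  (π[d,a](σ[a=3](S)) ∪ π[d,a](S)) → 7
  ρ[f/d]((π[d,a](σ[a=3](S)) ∪ π[d,a](S))) → 7
  (ρ[g/f](T) ⋈[c=a] ρ[f/d]((π[d,a](σ[a=3](S)) ∪ π[d,a](S)))) → 3
  π[f,a,h,g,c]((ρ[g/f](T) ⋈[c=a] ρ[f/d]((π[d,a](σ[a=3](S)) ∪ π[d,a](S))))) → 3

E1 and E2 produce the same multiset:
f | a | h | g | c
4 | 5 | 1 | 8 | 5
4 | 5 | 9 | 8 | 5
5 | 1 | 1 | 8 | 1

yes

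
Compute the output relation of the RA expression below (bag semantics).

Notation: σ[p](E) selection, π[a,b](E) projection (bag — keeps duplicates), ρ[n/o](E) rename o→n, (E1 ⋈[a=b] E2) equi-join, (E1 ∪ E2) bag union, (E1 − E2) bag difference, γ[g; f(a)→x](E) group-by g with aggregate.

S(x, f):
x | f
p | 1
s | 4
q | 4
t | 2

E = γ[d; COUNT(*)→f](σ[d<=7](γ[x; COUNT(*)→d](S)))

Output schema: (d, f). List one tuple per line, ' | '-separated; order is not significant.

Per-node cardinality:
  S → 4
  γ[x; COUNT(*)→d](S) → 4
  σ[d<=7](γ[x; COUNT(*)→d](S)) → 4
  γ[d; COUNT(*)→f](σ[d<=7](γ[x; COUNT(*)→d](S))) → 1

== RESULT ==
d | f
1 | 4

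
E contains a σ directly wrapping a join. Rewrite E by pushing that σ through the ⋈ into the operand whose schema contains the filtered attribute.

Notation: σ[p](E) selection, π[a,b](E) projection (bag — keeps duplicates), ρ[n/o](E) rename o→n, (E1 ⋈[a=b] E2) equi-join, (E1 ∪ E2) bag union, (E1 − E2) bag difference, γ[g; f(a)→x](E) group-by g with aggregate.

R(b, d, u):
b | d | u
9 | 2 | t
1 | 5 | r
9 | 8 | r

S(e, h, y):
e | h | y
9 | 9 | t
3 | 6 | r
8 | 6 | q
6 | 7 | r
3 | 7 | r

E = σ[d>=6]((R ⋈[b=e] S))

σ filters on d, owned by the left side.
E' = (σ[d>=6](R) ⋈[b=e] S)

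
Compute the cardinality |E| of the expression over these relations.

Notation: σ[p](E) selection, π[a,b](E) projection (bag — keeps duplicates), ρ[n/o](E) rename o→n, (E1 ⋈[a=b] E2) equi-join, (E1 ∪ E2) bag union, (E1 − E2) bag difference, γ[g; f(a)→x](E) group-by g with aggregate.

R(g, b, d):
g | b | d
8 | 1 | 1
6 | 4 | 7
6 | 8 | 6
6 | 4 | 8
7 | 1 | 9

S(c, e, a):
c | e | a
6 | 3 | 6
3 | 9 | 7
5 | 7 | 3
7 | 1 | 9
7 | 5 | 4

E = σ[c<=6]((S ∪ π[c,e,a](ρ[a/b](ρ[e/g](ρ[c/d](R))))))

Stepwise |·|:
  S → 5
  R → 5
  ρ[c/d](R) → 5
  ρ[e/g](ρ[c/d](R)) → 5
  ρ[a/b](ρ[e/g](ρ[c/d](R))) → 5
  π[c,e,a](ρ[a/b](ρ[e/g](ρ[c/d](R)))) → 5
  (S ∪ π[c,e,a](ρ[a/b](ρ[e/g](ρ[c/d](R))))) → 10
  σ[c<=6]((S ∪ π[c,e,a](ρ[a/b](ρ[e/g](ρ[c/d](R)))))) → 5

|E| = 5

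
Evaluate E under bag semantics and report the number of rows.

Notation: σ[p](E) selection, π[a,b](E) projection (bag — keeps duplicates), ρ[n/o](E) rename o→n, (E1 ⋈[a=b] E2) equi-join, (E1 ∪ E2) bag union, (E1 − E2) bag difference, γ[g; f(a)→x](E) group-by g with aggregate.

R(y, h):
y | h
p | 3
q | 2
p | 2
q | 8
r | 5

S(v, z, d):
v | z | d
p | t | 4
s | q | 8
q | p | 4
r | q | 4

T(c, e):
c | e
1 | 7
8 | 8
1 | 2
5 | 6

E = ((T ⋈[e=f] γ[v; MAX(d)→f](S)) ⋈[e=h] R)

Stepwise |·|:
  T → 4
  S → 4
  γ[v; MAX(d)→f](S) → 4
  (T ⋈[e=f] γ[v; MAX(d)→f](S)) → 1
  R → 5
  ((T ⋈[e=f] γ[v; MAX(d)→f](S)) ⋈[e=h] R) → 1

|E| = 1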